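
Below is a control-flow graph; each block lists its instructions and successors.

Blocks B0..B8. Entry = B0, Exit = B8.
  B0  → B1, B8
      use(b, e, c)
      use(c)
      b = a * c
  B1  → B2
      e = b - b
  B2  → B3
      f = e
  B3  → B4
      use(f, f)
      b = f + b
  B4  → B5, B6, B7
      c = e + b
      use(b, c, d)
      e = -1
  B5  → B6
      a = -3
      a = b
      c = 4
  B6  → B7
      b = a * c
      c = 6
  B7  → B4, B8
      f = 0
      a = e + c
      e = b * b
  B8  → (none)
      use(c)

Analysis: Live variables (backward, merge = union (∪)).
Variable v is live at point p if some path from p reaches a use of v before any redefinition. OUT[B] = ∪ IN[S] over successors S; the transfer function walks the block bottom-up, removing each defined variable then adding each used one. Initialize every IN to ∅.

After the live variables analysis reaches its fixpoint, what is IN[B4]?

Answer: {a, b, d, e}

Derivation:
Fixpoint table:
  B0:   IN={a, b, c, d, e}   OUT={a, b, c, d}
  B1:   IN={a, b, d}   OUT={a, b, d, e}
  B2:   IN={a, b, d, e}   OUT={a, b, d, e, f}
  B3:   IN={a, b, d, e, f}   OUT={a, b, d, e}
  B4:   IN={a, b, d, e}   OUT={a, b, c, d, e}
  B5:   IN={b, d, e}   OUT={a, c, d, e}
  B6:   IN={a, c, d, e}   OUT={b, c, d, e}
  B7:   IN={b, c, d, e}   OUT={a, b, c, d, e}
  B8:   IN={c}   OUT={}

Merge at B4: OUT[B4] = IN[B5] ⊔ IN[B6] ⊔ IN[B7] = {a, b, c, d, e}
Applying B4's transfer function to that OUT value gives IN[B4] (row B4 above).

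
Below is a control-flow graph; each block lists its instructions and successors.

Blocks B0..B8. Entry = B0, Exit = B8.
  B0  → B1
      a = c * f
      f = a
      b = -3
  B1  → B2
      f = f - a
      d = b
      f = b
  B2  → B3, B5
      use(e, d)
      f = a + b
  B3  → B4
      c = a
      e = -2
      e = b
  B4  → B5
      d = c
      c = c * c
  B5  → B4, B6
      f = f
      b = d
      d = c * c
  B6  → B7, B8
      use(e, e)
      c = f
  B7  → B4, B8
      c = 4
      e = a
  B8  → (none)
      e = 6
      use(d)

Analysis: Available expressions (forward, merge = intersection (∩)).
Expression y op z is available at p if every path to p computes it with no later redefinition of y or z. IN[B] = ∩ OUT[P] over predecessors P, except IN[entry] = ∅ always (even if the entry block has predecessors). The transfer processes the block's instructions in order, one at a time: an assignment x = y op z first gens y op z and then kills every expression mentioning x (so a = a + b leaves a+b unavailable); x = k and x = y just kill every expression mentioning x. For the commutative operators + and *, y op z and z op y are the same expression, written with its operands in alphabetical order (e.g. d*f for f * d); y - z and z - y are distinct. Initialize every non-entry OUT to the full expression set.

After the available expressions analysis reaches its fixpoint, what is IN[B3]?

Answer: {a+b}

Trace:
Per-block solution:
  B0: | IN={} | OUT={}
  B1: | IN={} | OUT={}
  B2: | IN={} | OUT={a+b}
  B3: | IN={a+b} | OUT={a+b}
  B4: | IN={} | OUT={}
  B5: | IN={} | OUT={c*c}
  B6: | IN={c*c} | OUT={}
  B7: | IN={} | OUT={}
  B8: | IN={} | OUT={}

Merge at B3: IN[B3] = OUT[B2] = {a+b}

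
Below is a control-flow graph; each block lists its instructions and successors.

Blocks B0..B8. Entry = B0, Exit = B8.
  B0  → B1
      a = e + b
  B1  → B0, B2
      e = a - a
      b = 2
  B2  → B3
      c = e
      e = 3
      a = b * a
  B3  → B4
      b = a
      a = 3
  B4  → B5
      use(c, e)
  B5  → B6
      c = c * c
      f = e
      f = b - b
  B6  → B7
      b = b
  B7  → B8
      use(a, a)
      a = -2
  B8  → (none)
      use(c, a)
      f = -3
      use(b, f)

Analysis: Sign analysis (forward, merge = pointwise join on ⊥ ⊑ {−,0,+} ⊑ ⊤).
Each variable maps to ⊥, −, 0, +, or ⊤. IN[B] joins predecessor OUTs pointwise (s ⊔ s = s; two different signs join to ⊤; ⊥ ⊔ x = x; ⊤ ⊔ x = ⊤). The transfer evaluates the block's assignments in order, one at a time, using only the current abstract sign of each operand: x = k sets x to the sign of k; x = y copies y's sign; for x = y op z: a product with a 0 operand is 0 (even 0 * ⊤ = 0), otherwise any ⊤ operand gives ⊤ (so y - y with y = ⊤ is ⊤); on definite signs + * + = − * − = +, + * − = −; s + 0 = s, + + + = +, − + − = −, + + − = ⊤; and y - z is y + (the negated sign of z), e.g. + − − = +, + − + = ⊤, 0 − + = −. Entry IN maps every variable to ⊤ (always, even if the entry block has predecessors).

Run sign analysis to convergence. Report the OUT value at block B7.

Fixpoint table:
  B0:  IN=(all ⊤)  OUT=(all ⊤)
  B1:  IN=(all ⊤)  OUT={b:+; rest ⊤}
  B2:  IN={b:+; rest ⊤}  OUT={b:+, e:+; rest ⊤}
  B3:  IN={b:+, e:+; rest ⊤}  OUT={a:+, e:+; rest ⊤}
  B4:  IN={a:+, e:+; rest ⊤}  OUT={a:+, e:+; rest ⊤}
  B5:  IN={a:+, e:+; rest ⊤}  OUT={a:+, e:+; rest ⊤}
  B6:  IN={a:+, e:+; rest ⊤}  OUT={a:+, e:+; rest ⊤}
  B7:  IN={a:+, e:+; rest ⊤}  OUT={a:-, e:+; rest ⊤}
  B8:  IN={a:-, e:+; rest ⊤}  OUT={a:-, e:+, f:-; rest ⊤}

Merge at B7: IN[B7] = OUT[B6] = {a: +, b: ⊤, c: ⊤, d: ⊤, e: +, f: ⊤}
Applying B7's transfer function to that IN value gives OUT[B7] (row B7 above).

Answer: {a: -, b: ⊤, c: ⊤, d: ⊤, e: +, f: ⊤}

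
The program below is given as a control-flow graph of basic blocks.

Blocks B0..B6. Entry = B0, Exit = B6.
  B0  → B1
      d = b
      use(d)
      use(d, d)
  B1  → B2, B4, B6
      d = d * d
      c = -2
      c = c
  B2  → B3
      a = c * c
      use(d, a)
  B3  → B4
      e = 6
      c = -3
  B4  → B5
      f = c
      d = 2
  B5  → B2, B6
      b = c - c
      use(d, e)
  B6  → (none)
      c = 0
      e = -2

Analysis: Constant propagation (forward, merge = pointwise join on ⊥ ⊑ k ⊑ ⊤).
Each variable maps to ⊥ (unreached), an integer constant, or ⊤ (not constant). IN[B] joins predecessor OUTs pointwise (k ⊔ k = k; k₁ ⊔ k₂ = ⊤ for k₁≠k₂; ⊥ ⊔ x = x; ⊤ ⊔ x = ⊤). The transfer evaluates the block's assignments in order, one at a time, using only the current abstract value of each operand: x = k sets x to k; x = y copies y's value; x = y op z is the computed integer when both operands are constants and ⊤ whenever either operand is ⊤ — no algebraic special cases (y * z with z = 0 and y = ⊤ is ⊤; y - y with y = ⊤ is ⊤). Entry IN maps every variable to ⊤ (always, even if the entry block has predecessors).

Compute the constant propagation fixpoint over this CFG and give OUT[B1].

Converged values:
  B0:   IN=(all ⊤)   OUT=(all ⊤)
  B1:   IN=(all ⊤)   OUT={c:-2; rest ⊤}
  B2:   IN=(all ⊤)   OUT=(all ⊤)
  B3:   IN=(all ⊤)   OUT={c:-3, e:6; rest ⊤}
  B4:   IN=(all ⊤)   OUT={d:2; rest ⊤}
  B5:   IN={d:2; rest ⊤}   OUT={d:2; rest ⊤}
  B6:   IN=(all ⊤)   OUT={c:0, e:-2; rest ⊤}

Merge at B1: IN[B1] = OUT[B0] = {a: ⊤, b: ⊤, c: ⊤, d: ⊤, e: ⊤, f: ⊤}
Applying B1's transfer function to that IN value gives OUT[B1] (row B1 above).

Answer: {a: ⊤, b: ⊤, c: -2, d: ⊤, e: ⊤, f: ⊤}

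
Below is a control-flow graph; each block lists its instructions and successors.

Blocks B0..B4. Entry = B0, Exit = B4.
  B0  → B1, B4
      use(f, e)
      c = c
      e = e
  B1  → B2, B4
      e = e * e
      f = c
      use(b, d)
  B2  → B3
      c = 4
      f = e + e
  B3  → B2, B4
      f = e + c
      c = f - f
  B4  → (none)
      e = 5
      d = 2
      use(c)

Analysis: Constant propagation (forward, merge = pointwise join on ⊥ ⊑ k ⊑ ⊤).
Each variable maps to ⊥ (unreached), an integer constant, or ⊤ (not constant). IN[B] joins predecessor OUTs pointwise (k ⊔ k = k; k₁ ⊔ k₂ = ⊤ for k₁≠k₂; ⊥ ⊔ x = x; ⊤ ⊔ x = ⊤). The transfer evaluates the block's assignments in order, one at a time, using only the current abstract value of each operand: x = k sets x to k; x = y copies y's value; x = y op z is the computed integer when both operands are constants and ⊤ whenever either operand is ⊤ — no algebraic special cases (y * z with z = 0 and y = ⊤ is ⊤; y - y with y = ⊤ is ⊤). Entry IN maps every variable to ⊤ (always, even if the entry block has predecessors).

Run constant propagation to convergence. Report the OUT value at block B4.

Fixpoint table:
  B0:   IN=(all ⊤)   OUT=(all ⊤)
  B1:   IN=(all ⊤)   OUT=(all ⊤)
  B2:   IN=(all ⊤)   OUT={c:4; rest ⊤}
  B3:   IN={c:4; rest ⊤}   OUT=(all ⊤)
  B4:   IN=(all ⊤)   OUT={d:2, e:5; rest ⊤}

Merge at B4: IN[B4] = OUT[B0] ⊔ OUT[B1] ⊔ OUT[B3] = {a: ⊤, b: ⊤, c: ⊤, d: ⊤, e: ⊤, f: ⊤}
Applying B4's transfer function to that IN value gives OUT[B4] (row B4 above).

Answer: {a: ⊤, b: ⊤, c: ⊤, d: 2, e: 5, f: ⊤}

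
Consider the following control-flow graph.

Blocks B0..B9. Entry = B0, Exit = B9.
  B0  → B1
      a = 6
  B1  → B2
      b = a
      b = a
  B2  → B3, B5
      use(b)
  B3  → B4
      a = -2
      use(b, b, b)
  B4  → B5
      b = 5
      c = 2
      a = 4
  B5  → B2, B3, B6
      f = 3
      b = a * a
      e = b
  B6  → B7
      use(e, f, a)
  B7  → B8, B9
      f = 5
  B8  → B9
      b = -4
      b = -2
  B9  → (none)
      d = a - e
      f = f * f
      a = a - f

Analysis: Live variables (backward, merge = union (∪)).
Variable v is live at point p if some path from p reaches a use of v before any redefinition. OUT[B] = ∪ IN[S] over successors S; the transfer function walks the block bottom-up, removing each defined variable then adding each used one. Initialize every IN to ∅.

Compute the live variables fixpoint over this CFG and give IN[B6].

Answer: {a, e, f}

Derivation:
Per-block solution:
  B0:   IN={}   OUT={a}
  B1:   IN={a}   OUT={a, b}
  B2:   IN={a, b}   OUT={a, b}
  B3:   IN={b}   OUT={}
  B4:   IN={}   OUT={a}
  B5:   IN={a}   OUT={a, b, e, f}
  B6:   IN={a, e, f}   OUT={a, e}
  B7:   IN={a, e}   OUT={a, e, f}
  B8:   IN={a, e, f}   OUT={a, e, f}
  B9:   IN={a, e, f}   OUT={}

Merge at B6: OUT[B6] = IN[B7] = {a, e}
Applying B6's transfer function to that OUT value gives IN[B6] (row B6 above).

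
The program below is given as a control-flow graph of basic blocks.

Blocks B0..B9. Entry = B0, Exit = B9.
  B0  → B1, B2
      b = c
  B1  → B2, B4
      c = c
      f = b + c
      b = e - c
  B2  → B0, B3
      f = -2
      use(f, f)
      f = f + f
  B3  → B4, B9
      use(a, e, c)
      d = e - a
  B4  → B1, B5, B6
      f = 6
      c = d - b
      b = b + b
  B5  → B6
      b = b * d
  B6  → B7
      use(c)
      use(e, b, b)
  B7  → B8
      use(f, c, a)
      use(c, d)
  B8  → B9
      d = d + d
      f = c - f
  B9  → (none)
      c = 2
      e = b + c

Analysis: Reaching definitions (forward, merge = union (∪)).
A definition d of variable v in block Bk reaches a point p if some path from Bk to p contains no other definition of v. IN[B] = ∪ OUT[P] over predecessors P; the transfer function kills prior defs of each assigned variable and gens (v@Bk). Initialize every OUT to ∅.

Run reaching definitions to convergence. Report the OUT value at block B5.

Answer: {b@B5, c@B4, d@B3, f@B4}

Derivation:
Fixpoint table:
  B0:  IN={b@B0, b@B1, c@B1, d@B3, f@B2}  OUT={b@B0, c@B1, d@B3, f@B2}
  B1:  IN={b@B0, b@B4, c@B1, c@B4, d@B3, f@B2, f@B4}  OUT={b@B1, c@B1, d@B3, f@B1}
  B2:  IN={b@B0, b@B1, c@B1, d@B3, f@B1, f@B2}  OUT={b@B0, b@B1, c@B1, d@B3, f@B2}
  B3:  IN={b@B0, b@B1, c@B1, d@B3, f@B2}  OUT={b@B0, b@B1, c@B1, d@B3, f@B2}
  B4:  IN={b@B0, b@B1, c@B1, d@B3, f@B1, f@B2}  OUT={b@B4, c@B4, d@B3, f@B4}
  B5:  IN={b@B4, c@B4, d@B3, f@B4}  OUT={b@B5, c@B4, d@B3, f@B4}
  B6:  IN={b@B4, b@B5, c@B4, d@B3, f@B4}  OUT={b@B4, b@B5, c@B4, d@B3, f@B4}
  B7:  IN={b@B4, b@B5, c@B4, d@B3, f@B4}  OUT={b@B4, b@B5, c@B4, d@B3, f@B4}
  B8:  IN={b@B4, b@B5, c@B4, d@B3, f@B4}  OUT={b@B4, b@B5, c@B4, d@B8, f@B8}
  B9:  IN={b@B0, b@B1, b@B4, b@B5, c@B1, c@B4, d@B3, d@B8, f@B2, f@B8}  OUT={b@B0, b@B1, b@B4, b@B5, c@B9, d@B3, d@B8, e@B9, f@B2, f@B8}

Merge at B5: IN[B5] = OUT[B4] = {b@B4, c@B4, d@B3, f@B4}
Applying B5's transfer function to that IN value gives OUT[B5] (row B5 above).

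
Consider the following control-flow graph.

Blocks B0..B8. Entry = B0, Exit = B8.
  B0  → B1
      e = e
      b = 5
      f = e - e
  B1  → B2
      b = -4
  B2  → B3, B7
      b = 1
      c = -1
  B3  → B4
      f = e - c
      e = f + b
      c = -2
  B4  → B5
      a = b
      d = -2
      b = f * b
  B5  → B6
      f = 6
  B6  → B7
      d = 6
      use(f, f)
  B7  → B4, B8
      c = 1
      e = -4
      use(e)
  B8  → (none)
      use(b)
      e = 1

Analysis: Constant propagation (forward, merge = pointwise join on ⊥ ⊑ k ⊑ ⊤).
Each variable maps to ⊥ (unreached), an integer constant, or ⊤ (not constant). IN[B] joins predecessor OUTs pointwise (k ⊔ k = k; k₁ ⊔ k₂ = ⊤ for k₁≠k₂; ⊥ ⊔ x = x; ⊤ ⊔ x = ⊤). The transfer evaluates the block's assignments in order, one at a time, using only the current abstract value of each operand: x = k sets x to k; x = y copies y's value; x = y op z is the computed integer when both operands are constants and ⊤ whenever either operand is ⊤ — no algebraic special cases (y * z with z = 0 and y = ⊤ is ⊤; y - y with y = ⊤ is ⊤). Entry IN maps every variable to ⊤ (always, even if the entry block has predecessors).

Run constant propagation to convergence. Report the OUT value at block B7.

Answer: {a: ⊤, b: ⊤, c: 1, d: ⊤, e: -4, f: ⊤}

Trace:
Per-block solution:
  B0:  IN=(all ⊤)  OUT={b:5; rest ⊤}
  B1:  IN={b:5; rest ⊤}  OUT={b:-4; rest ⊤}
  B2:  IN={b:-4; rest ⊤}  OUT={b:1, c:-1; rest ⊤}
  B3:  IN={b:1, c:-1; rest ⊤}  OUT={b:1, c:-2; rest ⊤}
  B4:  IN=(all ⊤)  OUT={d:-2; rest ⊤}
  B5:  IN={d:-2; rest ⊤}  OUT={d:-2, f:6; rest ⊤}
  B6:  IN={d:-2, f:6; rest ⊤}  OUT={d:6, f:6; rest ⊤}
  B7:  IN=(all ⊤)  OUT={c:1, e:-4; rest ⊤}
  B8:  IN={c:1, e:-4; rest ⊤}  OUT={c:1, e:1; rest ⊤}

Merge at B7: IN[B7] = OUT[B2] ⊔ OUT[B6] = {a: ⊤, b: ⊤, c: ⊤, d: ⊤, e: ⊤, f: ⊤}
Applying B7's transfer function to that IN value gives OUT[B7] (row B7 above).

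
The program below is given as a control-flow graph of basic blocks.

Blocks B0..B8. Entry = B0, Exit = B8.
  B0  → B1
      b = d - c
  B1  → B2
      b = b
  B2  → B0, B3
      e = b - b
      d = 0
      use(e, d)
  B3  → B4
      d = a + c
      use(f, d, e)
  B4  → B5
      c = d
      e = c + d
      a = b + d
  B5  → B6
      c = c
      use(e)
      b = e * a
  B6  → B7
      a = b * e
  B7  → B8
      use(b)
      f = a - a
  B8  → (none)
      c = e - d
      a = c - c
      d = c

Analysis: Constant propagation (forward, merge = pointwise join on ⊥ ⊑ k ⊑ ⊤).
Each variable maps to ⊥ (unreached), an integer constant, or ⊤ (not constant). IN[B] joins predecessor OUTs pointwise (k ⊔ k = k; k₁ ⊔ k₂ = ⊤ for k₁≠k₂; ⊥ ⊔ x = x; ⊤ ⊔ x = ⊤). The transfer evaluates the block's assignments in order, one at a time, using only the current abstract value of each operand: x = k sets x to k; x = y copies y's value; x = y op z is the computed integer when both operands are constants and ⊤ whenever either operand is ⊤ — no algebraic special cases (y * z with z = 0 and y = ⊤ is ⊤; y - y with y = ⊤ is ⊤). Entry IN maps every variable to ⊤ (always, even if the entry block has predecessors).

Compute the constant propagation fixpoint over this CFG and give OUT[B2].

Answer: {a: ⊤, b: ⊤, c: ⊤, d: 0, e: ⊤, f: ⊤}

Derivation:
Per-block solution:
  B0:   IN=(all ⊤)   OUT=(all ⊤)
  B1:   IN=(all ⊤)   OUT=(all ⊤)
  B2:   IN=(all ⊤)   OUT={d:0; rest ⊤}
  B3:   IN={d:0; rest ⊤}   OUT=(all ⊤)
  B4:   IN=(all ⊤)   OUT=(all ⊤)
  B5:   IN=(all ⊤)   OUT=(all ⊤)
  B6:   IN=(all ⊤)   OUT=(all ⊤)
  B7:   IN=(all ⊤)   OUT=(all ⊤)
  B8:   IN=(all ⊤)   OUT=(all ⊤)

Merge at B2: IN[B2] = OUT[B1] = {a: ⊤, b: ⊤, c: ⊤, d: ⊤, e: ⊤, f: ⊤}
Applying B2's transfer function to that IN value gives OUT[B2] (row B2 above).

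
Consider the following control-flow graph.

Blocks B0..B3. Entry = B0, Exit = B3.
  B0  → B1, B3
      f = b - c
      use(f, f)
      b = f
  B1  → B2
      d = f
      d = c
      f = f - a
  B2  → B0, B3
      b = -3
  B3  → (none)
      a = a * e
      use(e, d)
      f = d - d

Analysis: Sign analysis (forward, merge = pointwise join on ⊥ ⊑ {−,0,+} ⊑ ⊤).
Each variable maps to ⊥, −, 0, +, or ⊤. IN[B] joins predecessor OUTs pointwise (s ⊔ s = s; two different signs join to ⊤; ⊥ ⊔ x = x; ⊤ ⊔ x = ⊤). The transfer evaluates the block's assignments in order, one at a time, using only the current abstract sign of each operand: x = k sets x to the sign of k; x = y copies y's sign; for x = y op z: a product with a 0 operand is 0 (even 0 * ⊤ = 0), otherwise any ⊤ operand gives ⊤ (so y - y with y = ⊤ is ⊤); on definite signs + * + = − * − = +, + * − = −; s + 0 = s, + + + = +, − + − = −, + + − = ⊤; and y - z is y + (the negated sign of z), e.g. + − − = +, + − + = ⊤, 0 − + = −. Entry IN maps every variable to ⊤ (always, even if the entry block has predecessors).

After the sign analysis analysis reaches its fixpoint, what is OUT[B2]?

Answer: {a: ⊤, b: -, c: ⊤, d: ⊤, e: ⊤, f: ⊤}

Derivation:
Fixpoint table:
  B0: | IN=(all ⊤) | OUT=(all ⊤)
  B1: | IN=(all ⊤) | OUT=(all ⊤)
  B2: | IN=(all ⊤) | OUT={b:-; rest ⊤}
  B3: | IN=(all ⊤) | OUT=(all ⊤)

Merge at B2: IN[B2] = OUT[B1] = {a: ⊤, b: ⊤, c: ⊤, d: ⊤, e: ⊤, f: ⊤}
Applying B2's transfer function to that IN value gives OUT[B2] (row B2 above).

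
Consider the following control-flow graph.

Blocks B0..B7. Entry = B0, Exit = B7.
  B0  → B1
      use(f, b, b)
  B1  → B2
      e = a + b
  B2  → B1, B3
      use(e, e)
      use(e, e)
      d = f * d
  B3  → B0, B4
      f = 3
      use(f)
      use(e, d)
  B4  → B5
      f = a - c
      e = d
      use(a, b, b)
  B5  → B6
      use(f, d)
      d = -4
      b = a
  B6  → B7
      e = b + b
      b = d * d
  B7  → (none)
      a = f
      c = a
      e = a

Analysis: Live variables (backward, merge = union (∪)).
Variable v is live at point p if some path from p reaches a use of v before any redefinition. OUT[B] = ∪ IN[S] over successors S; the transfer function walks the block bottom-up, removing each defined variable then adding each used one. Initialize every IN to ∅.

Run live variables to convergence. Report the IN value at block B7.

Per-block solution:
  B0: | IN={a, b, c, d, f} | OUT={a, b, c, d, f}
  B1: | IN={a, b, c, d, f} | OUT={a, b, c, d, e, f}
  B2: | IN={a, b, c, d, e, f} | OUT={a, b, c, d, e, f}
  B3: | IN={a, b, c, d, e} | OUT={a, b, c, d, f}
  B4: | IN={a, b, c, d} | OUT={a, d, f}
  B5: | IN={a, d, f} | OUT={b, d, f}
  B6: | IN={b, d, f} | OUT={f}
  B7: | IN={f} | OUT={}

B7 is the boundary node: OUT[B7] = {}
Applying B7's transfer function to that OUT value gives IN[B7] (row B7 above).

Answer: {f}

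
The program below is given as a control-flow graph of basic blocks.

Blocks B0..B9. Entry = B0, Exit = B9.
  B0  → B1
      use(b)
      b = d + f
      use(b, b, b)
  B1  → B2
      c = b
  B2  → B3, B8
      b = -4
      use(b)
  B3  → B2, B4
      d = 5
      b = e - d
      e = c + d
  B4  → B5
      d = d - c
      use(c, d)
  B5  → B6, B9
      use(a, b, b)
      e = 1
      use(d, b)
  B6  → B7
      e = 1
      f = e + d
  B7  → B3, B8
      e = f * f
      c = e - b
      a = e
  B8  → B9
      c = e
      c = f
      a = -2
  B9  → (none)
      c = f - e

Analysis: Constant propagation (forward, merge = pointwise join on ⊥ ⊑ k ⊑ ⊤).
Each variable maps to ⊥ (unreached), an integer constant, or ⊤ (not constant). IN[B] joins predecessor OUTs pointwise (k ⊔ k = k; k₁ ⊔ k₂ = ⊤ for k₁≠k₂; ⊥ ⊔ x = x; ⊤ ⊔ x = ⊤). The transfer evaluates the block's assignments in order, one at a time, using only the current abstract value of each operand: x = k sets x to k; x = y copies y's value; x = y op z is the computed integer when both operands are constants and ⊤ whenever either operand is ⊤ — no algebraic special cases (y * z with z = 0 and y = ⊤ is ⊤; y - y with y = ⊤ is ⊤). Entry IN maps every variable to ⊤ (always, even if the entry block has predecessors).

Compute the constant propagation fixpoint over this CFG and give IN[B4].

Fixpoint table:
  B0: | IN=(all ⊤) | OUT=(all ⊤)
  B1: | IN=(all ⊤) | OUT=(all ⊤)
  B2: | IN=(all ⊤) | OUT={b:-4; rest ⊤}
  B3: | IN=(all ⊤) | OUT={d:5; rest ⊤}
  B4: | IN={d:5; rest ⊤} | OUT=(all ⊤)
  B5: | IN=(all ⊤) | OUT={e:1; rest ⊤}
  B6: | IN={e:1; rest ⊤} | OUT={e:1; rest ⊤}
  B7: | IN={e:1; rest ⊤} | OUT=(all ⊤)
  B8: | IN=(all ⊤) | OUT={a:-2; rest ⊤}
  B9: | IN=(all ⊤) | OUT=(all ⊤)

Merge at B4: IN[B4] = OUT[B3] = {a: ⊤, b: ⊤, c: ⊤, d: 5, e: ⊤, f: ⊤}

Answer: {a: ⊤, b: ⊤, c: ⊤, d: 5, e: ⊤, f: ⊤}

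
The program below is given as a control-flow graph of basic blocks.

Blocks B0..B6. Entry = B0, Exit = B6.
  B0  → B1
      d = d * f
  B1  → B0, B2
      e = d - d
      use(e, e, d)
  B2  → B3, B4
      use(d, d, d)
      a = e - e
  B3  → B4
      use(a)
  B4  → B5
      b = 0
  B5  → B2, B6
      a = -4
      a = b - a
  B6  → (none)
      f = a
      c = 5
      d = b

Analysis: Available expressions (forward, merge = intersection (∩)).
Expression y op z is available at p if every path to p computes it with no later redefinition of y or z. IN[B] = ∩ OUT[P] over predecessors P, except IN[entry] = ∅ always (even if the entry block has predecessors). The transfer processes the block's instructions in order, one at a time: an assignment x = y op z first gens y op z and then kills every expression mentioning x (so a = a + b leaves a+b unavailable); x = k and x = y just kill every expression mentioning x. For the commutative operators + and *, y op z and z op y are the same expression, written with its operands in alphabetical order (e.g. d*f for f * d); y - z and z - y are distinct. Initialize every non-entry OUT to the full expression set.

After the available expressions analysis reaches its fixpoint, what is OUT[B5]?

Fixpoint table:
  B0:   IN={}   OUT={}
  B1:   IN={}   OUT={d-d}
  B2:   IN={d-d}   OUT={d-d, e-e}
  B3:   IN={d-d, e-e}   OUT={d-d, e-e}
  B4:   IN={d-d, e-e}   OUT={d-d, e-e}
  B5:   IN={d-d, e-e}   OUT={d-d, e-e}
  B6:   IN={d-d, e-e}   OUT={e-e}

Merge at B5: IN[B5] = OUT[B4] = {d-d, e-e}
Applying B5's transfer function to that IN value gives OUT[B5] (row B5 above).

Answer: {d-d, e-e}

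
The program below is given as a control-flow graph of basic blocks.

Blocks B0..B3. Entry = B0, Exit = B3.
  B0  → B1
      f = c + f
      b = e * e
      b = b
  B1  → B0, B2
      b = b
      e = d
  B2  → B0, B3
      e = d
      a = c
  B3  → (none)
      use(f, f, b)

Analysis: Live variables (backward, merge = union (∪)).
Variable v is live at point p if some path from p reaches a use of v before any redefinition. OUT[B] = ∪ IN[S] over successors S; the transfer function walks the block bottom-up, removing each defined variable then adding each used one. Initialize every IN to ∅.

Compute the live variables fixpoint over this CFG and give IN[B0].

Answer: {c, d, e, f}

Working:
Per-block solution:
  B0:   IN={c, d, e, f}   OUT={b, c, d, f}
  B1:   IN={b, c, d, f}   OUT={b, c, d, e, f}
  B2:   IN={b, c, d, f}   OUT={b, c, d, e, f}
  B3:   IN={b, f}   OUT={}

Merge at B0: OUT[B0] = IN[B1] = {b, c, d, f}
Applying B0's transfer function to that OUT value gives IN[B0] (row B0 above).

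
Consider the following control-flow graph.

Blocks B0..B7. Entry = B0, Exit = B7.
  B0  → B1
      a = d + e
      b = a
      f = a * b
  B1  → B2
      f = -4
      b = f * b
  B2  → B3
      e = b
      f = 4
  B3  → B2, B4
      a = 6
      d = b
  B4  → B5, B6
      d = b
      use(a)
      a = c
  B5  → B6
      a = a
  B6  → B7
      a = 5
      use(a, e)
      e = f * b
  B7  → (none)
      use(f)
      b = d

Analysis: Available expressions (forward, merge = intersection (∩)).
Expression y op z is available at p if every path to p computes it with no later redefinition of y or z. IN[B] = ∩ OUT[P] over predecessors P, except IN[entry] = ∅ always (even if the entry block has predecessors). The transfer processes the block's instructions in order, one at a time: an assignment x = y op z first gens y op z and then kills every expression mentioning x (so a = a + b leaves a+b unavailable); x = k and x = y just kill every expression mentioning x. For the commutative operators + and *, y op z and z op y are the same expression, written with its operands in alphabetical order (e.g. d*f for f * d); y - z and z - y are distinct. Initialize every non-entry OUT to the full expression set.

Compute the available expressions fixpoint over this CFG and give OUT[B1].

Answer: {d+e}

Working:
Converged values:
  B0: | IN={} | OUT={a*b, d+e}
  B1: | IN={a*b, d+e} | OUT={d+e}
  B2: | IN={} | OUT={}
  B3: | IN={} | OUT={}
  B4: | IN={} | OUT={}
  B5: | IN={} | OUT={}
  B6: | IN={} | OUT={b*f}
  B7: | IN={b*f} | OUT={}

Merge at B1: IN[B1] = OUT[B0] = {a*b, d+e}
Applying B1's transfer function to that IN value gives OUT[B1] (row B1 above).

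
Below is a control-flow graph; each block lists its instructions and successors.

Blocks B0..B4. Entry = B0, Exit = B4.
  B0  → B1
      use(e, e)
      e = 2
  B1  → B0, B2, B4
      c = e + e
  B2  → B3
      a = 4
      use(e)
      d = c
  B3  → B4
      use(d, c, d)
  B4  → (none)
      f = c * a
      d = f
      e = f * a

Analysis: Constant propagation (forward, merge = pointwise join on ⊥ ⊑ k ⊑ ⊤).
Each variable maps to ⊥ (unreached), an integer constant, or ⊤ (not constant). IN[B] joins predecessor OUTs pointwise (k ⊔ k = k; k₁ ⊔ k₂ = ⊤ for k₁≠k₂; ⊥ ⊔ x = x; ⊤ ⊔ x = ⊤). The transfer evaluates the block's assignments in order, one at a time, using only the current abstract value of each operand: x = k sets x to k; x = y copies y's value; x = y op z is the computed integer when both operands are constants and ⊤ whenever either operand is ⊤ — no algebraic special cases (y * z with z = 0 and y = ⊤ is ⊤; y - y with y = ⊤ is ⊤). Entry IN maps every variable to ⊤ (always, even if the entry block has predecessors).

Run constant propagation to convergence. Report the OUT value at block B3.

Answer: {a: 4, b: ⊤, c: 4, d: 4, e: 2, f: ⊤}

Derivation:
Fixpoint table:
  B0:   IN=(all ⊤)   OUT={e:2; rest ⊤}
  B1:   IN={e:2; rest ⊤}   OUT={c:4, e:2; rest ⊤}
  B2:   IN={c:4, e:2; rest ⊤}   OUT={a:4, c:4, d:4, e:2; rest ⊤}
  B3:   IN={a:4, c:4, d:4, e:2; rest ⊤}   OUT={a:4, c:4, d:4, e:2; rest ⊤}
  B4:   IN={c:4, e:2; rest ⊤}   OUT={c:4; rest ⊤}

Merge at B3: IN[B3] = OUT[B2] = {a: 4, b: ⊤, c: 4, d: 4, e: 2, f: ⊤}
Applying B3's transfer function to that IN value gives OUT[B3] (row B3 above).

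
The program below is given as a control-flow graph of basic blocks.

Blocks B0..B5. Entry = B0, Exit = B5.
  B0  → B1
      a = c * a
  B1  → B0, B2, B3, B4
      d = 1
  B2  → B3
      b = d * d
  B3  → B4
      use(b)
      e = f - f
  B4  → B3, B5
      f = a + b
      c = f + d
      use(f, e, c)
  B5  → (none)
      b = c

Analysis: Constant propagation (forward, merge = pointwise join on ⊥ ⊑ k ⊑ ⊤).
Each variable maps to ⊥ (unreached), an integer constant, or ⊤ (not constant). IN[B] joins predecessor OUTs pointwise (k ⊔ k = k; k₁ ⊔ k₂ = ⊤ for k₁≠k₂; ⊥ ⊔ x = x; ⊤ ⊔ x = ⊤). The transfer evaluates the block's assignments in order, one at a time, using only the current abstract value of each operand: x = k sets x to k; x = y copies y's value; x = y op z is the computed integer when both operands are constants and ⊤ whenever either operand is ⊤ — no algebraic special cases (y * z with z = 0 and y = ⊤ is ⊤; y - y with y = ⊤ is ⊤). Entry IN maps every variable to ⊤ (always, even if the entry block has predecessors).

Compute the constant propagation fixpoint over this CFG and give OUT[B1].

Answer: {a: ⊤, b: ⊤, c: ⊤, d: 1, e: ⊤, f: ⊤}

Derivation:
Per-block solution:
  B0:   IN=(all ⊤)   OUT=(all ⊤)
  B1:   IN=(all ⊤)   OUT={d:1; rest ⊤}
  B2:   IN={d:1; rest ⊤}   OUT={b:1, d:1; rest ⊤}
  B3:   IN={d:1; rest ⊤}   OUT={d:1; rest ⊤}
  B4:   IN={d:1; rest ⊤}   OUT={d:1; rest ⊤}
  B5:   IN={d:1; rest ⊤}   OUT={d:1; rest ⊤}

Merge at B1: IN[B1] = OUT[B0] = {a: ⊤, b: ⊤, c: ⊤, d: ⊤, e: ⊤, f: ⊤}
Applying B1's transfer function to that IN value gives OUT[B1] (row B1 above).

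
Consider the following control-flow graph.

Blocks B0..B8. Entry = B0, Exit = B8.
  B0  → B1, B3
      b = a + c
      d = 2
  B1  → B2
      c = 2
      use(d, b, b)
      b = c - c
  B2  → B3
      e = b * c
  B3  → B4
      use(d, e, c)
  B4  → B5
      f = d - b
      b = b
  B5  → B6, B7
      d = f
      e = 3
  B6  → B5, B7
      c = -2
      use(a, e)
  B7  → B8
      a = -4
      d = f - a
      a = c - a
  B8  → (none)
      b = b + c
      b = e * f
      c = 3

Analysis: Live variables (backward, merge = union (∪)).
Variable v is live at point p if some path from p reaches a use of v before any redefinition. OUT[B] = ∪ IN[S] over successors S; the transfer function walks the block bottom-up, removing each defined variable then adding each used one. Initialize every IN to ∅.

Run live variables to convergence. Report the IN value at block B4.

Answer: {a, b, c, d}

Working:
Fixpoint table:
  B0:   IN={a, c, e}   OUT={a, b, c, d, e}
  B1:   IN={a, b, d}   OUT={a, b, c, d}
  B2:   IN={a, b, c, d}   OUT={a, b, c, d, e}
  B3:   IN={a, b, c, d, e}   OUT={a, b, c, d}
  B4:   IN={a, b, c, d}   OUT={a, b, c, f}
  B5:   IN={a, b, c, f}   OUT={a, b, c, e, f}
  B6:   IN={a, b, e, f}   OUT={a, b, c, e, f}
  B7:   IN={b, c, e, f}   OUT={b, c, e, f}
  B8:   IN={b, c, e, f}   OUT={}

Merge at B4: OUT[B4] = IN[B5] = {a, b, c, f}
Applying B4's transfer function to that OUT value gives IN[B4] (row B4 above).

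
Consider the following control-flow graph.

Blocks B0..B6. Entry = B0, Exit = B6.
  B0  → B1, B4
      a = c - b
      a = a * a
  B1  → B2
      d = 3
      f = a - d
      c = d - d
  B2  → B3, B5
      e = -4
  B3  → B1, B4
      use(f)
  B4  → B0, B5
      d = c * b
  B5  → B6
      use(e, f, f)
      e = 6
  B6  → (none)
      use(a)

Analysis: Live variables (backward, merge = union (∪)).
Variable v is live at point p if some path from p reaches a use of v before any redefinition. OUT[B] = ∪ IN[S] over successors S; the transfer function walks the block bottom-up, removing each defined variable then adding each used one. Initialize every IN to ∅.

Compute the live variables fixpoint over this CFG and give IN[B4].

Answer: {a, b, c, e, f}

Working:
Per-block solution:
  B0: | IN={b, c, e, f} | OUT={a, b, c, e, f}
  B1: | IN={a, b} | OUT={a, b, c, f}
  B2: | IN={a, b, c, f} | OUT={a, b, c, e, f}
  B3: | IN={a, b, c, e, f} | OUT={a, b, c, e, f}
  B4: | IN={a, b, c, e, f} | OUT={a, b, c, e, f}
  B5: | IN={a, e, f} | OUT={a}
  B6: | IN={a} | OUT={}

Merge at B4: OUT[B4] = IN[B0] ⊔ IN[B5] = {a, b, c, e, f}
Applying B4's transfer function to that OUT value gives IN[B4] (row B4 above).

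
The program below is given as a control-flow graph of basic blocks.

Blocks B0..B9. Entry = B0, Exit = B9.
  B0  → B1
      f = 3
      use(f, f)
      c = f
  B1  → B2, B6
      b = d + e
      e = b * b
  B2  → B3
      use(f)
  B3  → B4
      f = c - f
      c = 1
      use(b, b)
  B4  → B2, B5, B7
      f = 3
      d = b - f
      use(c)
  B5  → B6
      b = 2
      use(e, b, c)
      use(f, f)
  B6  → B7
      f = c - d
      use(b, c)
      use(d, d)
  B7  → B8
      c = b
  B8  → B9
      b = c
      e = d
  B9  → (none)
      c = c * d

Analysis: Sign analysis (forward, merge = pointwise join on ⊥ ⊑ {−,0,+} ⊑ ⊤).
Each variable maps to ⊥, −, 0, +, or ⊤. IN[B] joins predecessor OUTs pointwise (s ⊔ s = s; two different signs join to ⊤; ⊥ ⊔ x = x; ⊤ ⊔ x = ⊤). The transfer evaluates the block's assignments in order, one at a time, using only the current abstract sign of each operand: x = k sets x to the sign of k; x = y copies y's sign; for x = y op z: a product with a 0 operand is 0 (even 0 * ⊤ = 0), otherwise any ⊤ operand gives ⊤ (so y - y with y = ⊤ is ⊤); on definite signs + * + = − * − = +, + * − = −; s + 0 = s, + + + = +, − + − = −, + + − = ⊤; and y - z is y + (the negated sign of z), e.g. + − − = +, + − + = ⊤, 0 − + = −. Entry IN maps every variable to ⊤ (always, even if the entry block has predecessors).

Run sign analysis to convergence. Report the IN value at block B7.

Answer: {a: ⊤, b: ⊤, c: +, d: ⊤, e: ⊤, f: ⊤}

Trace:
Per-block solution:
  B0:  IN=(all ⊤)  OUT={c:+, f:+; rest ⊤}
  B1:  IN={c:+, f:+; rest ⊤}  OUT={c:+, f:+; rest ⊤}
  B2:  IN={c:+, f:+; rest ⊤}  OUT={c:+, f:+; rest ⊤}
  B3:  IN={c:+, f:+; rest ⊤}  OUT={c:+; rest ⊤}
  B4:  IN={c:+; rest ⊤}  OUT={c:+, f:+; rest ⊤}
  B5:  IN={c:+, f:+; rest ⊤}  OUT={b:+, c:+, f:+; rest ⊤}
  B6:  IN={c:+, f:+; rest ⊤}  OUT={c:+; rest ⊤}
  B7:  IN={c:+; rest ⊤}  OUT=(all ⊤)
  B8:  IN=(all ⊤)  OUT=(all ⊤)
  B9:  IN=(all ⊤)  OUT=(all ⊤)

Merge at B7: IN[B7] = OUT[B4] ⊔ OUT[B6] = {a: ⊤, b: ⊤, c: +, d: ⊤, e: ⊤, f: ⊤}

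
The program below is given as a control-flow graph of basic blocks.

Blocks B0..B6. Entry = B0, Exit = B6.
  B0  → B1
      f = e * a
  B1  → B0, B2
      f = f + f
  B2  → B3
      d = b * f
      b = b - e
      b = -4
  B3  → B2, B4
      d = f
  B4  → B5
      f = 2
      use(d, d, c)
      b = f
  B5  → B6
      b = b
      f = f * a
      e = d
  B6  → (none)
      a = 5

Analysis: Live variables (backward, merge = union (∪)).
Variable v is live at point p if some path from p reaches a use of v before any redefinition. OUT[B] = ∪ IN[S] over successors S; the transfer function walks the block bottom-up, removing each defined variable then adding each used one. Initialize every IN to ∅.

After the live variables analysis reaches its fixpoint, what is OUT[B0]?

Converged values:
  B0:  IN={a, b, c, e}  OUT={a, b, c, e, f}
  B1:  IN={a, b, c, e, f}  OUT={a, b, c, e, f}
  B2:  IN={a, b, c, e, f}  OUT={a, b, c, e, f}
  B3:  IN={a, b, c, e, f}  OUT={a, b, c, d, e, f}
  B4:  IN={a, c, d}  OUT={a, b, d, f}
  B5:  IN={a, b, d, f}  OUT={}
  B6:  IN={}  OUT={}

Merge at B0: OUT[B0] = IN[B1] = {a, b, c, e, f}

Answer: {a, b, c, e, f}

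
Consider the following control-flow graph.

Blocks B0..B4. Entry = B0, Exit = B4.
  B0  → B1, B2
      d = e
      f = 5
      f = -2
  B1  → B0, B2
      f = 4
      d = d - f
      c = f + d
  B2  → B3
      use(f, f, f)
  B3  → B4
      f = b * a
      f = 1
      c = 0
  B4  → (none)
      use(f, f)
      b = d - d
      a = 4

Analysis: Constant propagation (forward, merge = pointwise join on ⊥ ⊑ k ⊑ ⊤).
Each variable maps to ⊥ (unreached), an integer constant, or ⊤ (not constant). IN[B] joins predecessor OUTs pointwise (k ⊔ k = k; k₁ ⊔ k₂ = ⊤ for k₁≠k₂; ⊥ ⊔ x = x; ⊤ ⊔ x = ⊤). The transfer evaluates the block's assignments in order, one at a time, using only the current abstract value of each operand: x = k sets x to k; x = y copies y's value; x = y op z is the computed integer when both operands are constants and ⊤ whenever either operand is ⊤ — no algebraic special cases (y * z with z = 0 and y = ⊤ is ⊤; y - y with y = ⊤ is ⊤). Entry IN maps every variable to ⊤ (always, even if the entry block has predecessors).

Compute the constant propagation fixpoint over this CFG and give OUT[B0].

Answer: {a: ⊤, b: ⊤, c: ⊤, d: ⊤, e: ⊤, f: -2}

Derivation:
Fixpoint table:
  B0:   IN=(all ⊤)   OUT={f:-2; rest ⊤}
  B1:   IN={f:-2; rest ⊤}   OUT={f:4; rest ⊤}
  B2:   IN=(all ⊤)   OUT=(all ⊤)
  B3:   IN=(all ⊤)   OUT={c:0, f:1; rest ⊤}
  B4:   IN={c:0, f:1; rest ⊤}   OUT={a:4, c:0, f:1; rest ⊤}

Merge at B0 (entry node, so the boundary value (all ⊤) is joined with the incoming edge(s)): IN[B0] = (all ⊤) ⊔ OUT[B1] = {a: ⊤, b: ⊤, c: ⊤, d: ⊤, e: ⊤, f: ⊤}
Applying B0's transfer function to that IN value gives OUT[B0] (row B0 above).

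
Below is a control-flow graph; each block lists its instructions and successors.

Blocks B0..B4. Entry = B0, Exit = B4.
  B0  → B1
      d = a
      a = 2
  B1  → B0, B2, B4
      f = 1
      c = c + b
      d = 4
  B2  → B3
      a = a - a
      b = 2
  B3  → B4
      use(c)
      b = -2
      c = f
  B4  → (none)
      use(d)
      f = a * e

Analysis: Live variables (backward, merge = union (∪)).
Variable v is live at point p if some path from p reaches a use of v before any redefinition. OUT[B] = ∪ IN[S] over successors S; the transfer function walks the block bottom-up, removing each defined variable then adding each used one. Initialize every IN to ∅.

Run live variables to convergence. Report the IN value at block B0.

Answer: {a, b, c, e}

Derivation:
Per-block solution:
  B0: | IN={a, b, c, e} | OUT={a, b, c, e}
  B1: | IN={a, b, c, e} | OUT={a, b, c, d, e, f}
  B2: | IN={a, c, d, e, f} | OUT={a, c, d, e, f}
  B3: | IN={a, c, d, e, f} | OUT={a, d, e}
  B4: | IN={a, d, e} | OUT={}

Merge at B0: OUT[B0] = IN[B1] = {a, b, c, e}
Applying B0's transfer function to that OUT value gives IN[B0] (row B0 above).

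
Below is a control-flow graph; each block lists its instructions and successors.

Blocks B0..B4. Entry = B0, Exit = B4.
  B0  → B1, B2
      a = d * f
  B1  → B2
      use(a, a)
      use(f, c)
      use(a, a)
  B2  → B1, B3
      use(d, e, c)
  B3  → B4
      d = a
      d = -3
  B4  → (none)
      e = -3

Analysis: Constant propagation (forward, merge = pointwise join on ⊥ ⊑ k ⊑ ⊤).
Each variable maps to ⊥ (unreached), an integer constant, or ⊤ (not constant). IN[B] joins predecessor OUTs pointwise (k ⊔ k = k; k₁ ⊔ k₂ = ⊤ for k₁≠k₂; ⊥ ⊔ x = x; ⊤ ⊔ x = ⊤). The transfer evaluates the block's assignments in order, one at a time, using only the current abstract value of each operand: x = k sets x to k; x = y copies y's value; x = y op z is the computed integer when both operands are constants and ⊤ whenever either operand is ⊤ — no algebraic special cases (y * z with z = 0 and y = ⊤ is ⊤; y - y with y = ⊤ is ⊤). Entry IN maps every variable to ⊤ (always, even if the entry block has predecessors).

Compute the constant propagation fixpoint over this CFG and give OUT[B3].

Answer: {a: ⊤, b: ⊤, c: ⊤, d: -3, e: ⊤, f: ⊤}

Working:
Converged values:
  B0:  IN=(all ⊤)  OUT=(all ⊤)
  B1:  IN=(all ⊤)  OUT=(all ⊤)
  B2:  IN=(all ⊤)  OUT=(all ⊤)
  B3:  IN=(all ⊤)  OUT={d:-3; rest ⊤}
  B4:  IN={d:-3; rest ⊤}  OUT={d:-3, e:-3; rest ⊤}

Merge at B3: IN[B3] = OUT[B2] = {a: ⊤, b: ⊤, c: ⊤, d: ⊤, e: ⊤, f: ⊤}
Applying B3's transfer function to that IN value gives OUT[B3] (row B3 above).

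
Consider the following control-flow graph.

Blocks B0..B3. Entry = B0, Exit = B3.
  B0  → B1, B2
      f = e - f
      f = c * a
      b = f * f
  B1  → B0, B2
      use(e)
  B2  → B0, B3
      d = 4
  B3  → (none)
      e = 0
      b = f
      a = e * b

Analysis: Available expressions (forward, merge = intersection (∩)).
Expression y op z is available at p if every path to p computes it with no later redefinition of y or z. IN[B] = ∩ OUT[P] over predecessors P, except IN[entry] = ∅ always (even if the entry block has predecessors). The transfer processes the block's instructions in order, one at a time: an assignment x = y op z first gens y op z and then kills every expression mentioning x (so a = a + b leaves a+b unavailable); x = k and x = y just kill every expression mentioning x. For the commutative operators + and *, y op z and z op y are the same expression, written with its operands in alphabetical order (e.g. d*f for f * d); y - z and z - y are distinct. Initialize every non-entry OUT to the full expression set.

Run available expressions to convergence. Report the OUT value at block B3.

Answer: {b*e, f*f}

Derivation:
Converged values:
  B0:   IN={}   OUT={a*c, f*f}
  B1:   IN={a*c, f*f}   OUT={a*c, f*f}
  B2:   IN={a*c, f*f}   OUT={a*c, f*f}
  B3:   IN={a*c, f*f}   OUT={b*e, f*f}

Merge at B3: IN[B3] = OUT[B2] = {a*c, f*f}
Applying B3's transfer function to that IN value gives OUT[B3] (row B3 above).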